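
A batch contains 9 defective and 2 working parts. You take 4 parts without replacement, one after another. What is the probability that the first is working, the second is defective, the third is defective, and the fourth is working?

1/55

Multiply the probability of each draw given the previous ones:
P = 2/11 × 9/10 × 8/9 × 1/8 = 144/7920 = 1/55.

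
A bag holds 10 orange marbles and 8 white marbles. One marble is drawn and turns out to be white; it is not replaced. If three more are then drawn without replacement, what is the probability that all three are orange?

After the first draw, 10 of the remaining 17 marbles are orange.
P = 10/17 × 9/16 × 8/15 = 720/4080 = 3/17.

3/17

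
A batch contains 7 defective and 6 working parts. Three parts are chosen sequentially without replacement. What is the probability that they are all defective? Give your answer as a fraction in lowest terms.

35/286

P(all defective) = 7/13 × 6/12 × 5/11 = 210/1716 = 35/286.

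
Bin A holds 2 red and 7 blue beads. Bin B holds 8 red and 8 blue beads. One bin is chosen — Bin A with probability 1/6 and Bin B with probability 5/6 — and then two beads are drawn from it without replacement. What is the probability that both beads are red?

43/216

From Bin A: P(both red) = (2/9)(1/8) = 1/36.
From Bin B: P(both red) = (8/16)(7/15) = 7/30.
Total probability = (1/6)(1/36) + (5/6)(7/30) = 43/216.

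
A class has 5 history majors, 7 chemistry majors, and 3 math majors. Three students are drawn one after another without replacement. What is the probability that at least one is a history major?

P(no history majors) = 10/15 × 9/14 × 8/13 = 720/2730 = 24/91.
P(at least one) = 1 − 24/91 = 67/91.

67/91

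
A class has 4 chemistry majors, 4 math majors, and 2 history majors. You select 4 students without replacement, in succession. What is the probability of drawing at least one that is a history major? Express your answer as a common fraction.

2/3

P(no history majors) = 8/10 × 7/9 × 6/8 × 5/7 = 1680/5040 = 1/3.
P(at least one) = 1 − 1/3 = 2/3.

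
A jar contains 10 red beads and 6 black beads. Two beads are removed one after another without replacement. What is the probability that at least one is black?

P(no black) = 10/16 × 9/15 = 90/240 = 3/8.
P(at least one) = 1 − 3/8 = 5/8.

5/8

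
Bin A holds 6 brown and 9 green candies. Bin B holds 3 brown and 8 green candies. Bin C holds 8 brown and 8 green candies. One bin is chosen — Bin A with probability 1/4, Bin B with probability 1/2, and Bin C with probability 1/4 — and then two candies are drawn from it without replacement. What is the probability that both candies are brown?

From Bin A: P(both brown) = (6/15)(5/14) = 1/7.
From Bin B: P(both brown) = (3/11)(2/10) = 3/55.
From Bin C: P(both brown) = (8/16)(7/15) = 7/30.
Total probability = (1/4)(1/7) + (1/2)(3/55) + (1/4)(7/30) = 1121/9240.

1121/9240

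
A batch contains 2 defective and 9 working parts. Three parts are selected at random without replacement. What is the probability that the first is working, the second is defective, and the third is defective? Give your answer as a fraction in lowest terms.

1/55

Multiply the probability of each draw given the previous ones:
P = 9/11 × 2/10 × 1/9 = 18/990 = 1/55.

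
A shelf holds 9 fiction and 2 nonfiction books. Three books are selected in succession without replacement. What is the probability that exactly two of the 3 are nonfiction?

3/55

One ordering (nonfiction drawn first) has probability 2/11 × 1/10 × 9/9 = 18/990 = 1/55.
There are C(3,2) = 3 such orderings, each equally likely, so P = 3 × 1/55 = 3/55.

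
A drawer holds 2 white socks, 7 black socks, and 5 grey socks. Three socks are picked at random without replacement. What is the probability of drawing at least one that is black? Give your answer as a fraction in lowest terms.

P(no black) = 7/14 × 6/13 × 5/12 = 210/2184 = 5/52.
P(at least one) = 1 − 5/52 = 47/52.

47/52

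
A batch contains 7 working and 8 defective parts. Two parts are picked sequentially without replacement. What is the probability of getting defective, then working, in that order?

4/15

Each draw changes the counts, so multiply the conditional probabilities along the sequence:
P = 8/15 × 7/14 = 56/210 = 4/15.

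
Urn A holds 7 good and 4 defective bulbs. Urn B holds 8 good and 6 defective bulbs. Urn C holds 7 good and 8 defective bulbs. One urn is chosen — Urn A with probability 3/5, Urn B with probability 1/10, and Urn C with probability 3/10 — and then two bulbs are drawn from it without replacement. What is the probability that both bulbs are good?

2287/7150

From Urn A: P(both good) = (7/11)(6/10) = 21/55.
From Urn B: P(both good) = (8/14)(7/13) = 4/13.
From Urn C: P(both good) = (7/15)(6/14) = 1/5.
Total probability = (3/5)(21/55) + (1/10)(4/13) + (3/10)(1/5) = 2287/7150.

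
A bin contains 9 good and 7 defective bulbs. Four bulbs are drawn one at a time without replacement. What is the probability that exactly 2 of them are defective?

One ordering (defective drawn first) has probability 7/16 × 6/15 × 9/14 × 8/13 = 3024/43680 = 9/130.
There are C(4,2) = 6 such orderings, each equally likely, so P = 6 × 9/130 = 27/65.

27/65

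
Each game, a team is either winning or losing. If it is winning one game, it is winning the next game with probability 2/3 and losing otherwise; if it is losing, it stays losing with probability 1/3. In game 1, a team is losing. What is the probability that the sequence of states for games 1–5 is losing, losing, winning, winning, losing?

Game 1 is given. For each transition, use the conditional probability from the current state:
P(losing | losing) = 1/3; P(winning | losing) = 2/3; P(winning | winning) = 2/3; P(losing | winning) = 1/3.
P = 1/3 × 2/3 × 2/3 × 1/3 = 4/81.

4/81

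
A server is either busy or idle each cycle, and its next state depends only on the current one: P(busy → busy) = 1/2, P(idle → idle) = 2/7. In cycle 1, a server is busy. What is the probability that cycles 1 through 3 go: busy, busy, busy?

1/4

Cycle 1 is given. For each transition, use the conditional probability from the current state:
P(busy | busy) = 1/2; P(busy | busy) = 1/2.
P = 1/2 × 1/2 = 1/4.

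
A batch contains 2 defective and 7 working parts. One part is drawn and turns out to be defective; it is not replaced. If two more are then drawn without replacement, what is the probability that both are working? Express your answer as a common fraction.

3/4

After the first draw, 7 of the remaining 8 parts are working.
P = 7/8 × 6/7 = 42/56 = 3/4.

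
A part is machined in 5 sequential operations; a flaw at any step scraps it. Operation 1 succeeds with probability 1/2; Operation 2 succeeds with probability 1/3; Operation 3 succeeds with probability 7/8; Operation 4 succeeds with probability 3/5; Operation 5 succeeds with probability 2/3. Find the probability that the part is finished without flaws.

The events are sequential, so multiply the conditional probabilities:
P = 1/2 × 1/3 × 7/8 × 3/5 × 2/3 = 42/720 = 7/120.

7/120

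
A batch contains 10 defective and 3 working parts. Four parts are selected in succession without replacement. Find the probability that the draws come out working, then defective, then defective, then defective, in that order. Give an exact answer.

18/143

Multiply the probability of each draw given the previous ones:
P = 3/13 × 10/12 × 9/11 × 8/10 = 2160/17160 = 18/143.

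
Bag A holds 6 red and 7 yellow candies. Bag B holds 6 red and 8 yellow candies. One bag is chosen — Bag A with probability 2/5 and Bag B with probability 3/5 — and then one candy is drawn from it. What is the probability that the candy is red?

From Bag A: P(red) = 6/13.
From Bag B: P(red) = 6/14.
Total probability = (2/5)(6/13) + (3/5)(6/14) = 201/455.

201/455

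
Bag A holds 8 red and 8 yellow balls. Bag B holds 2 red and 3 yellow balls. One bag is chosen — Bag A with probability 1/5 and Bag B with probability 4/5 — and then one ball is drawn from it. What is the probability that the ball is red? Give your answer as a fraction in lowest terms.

From Bag A: P(red) = 8/16.
From Bag B: P(red) = 2/5.
Total probability = (1/5)(8/16) + (4/5)(2/5) = 21/50.

21/50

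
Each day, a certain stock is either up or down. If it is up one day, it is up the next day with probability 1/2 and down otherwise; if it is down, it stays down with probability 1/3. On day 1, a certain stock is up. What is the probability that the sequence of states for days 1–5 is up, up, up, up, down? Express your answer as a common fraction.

1/16

Day 1 is given. For each transition, use the conditional probability from the current state:
P(up | up) = 1/2; P(up | up) = 1/2; P(up | up) = 1/2; P(down | up) = 1/2.
P = 1/2 × 1/2 × 1/2 × 1/2 = 1/16.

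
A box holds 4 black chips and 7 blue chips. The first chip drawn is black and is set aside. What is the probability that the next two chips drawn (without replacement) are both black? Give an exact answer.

1/15

After the first draw, 3 of the remaining 10 chips are black.
P = 3/10 × 2/9 = 6/90 = 1/15.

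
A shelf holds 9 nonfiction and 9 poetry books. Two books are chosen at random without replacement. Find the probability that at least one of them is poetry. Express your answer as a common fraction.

13/17

P(no poetry) = 9/18 × 8/17 = 72/306 = 4/17.
P(at least one) = 1 − 4/17 = 13/17.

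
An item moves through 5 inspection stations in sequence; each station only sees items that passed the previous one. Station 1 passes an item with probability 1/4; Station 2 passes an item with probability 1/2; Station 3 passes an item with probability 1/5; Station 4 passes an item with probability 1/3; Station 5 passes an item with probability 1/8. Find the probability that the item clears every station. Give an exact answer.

1/960

The events are sequential, so multiply the conditional probabilities:
P = 1/4 × 1/2 × 1/5 × 1/3 × 1/8 = 1/960.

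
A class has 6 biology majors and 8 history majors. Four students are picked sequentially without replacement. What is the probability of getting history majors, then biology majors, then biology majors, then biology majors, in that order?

Multiply the probability of each draw given the previous ones:
P = 8/14 × 6/13 × 5/12 × 4/11 = 960/24024 = 40/1001.

40/1001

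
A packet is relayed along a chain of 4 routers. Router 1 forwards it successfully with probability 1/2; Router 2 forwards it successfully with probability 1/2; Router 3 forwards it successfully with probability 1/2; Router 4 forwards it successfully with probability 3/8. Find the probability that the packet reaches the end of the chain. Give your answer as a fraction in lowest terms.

3/64

The events are sequential, so multiply the conditional probabilities:
P = 1/2 × 1/2 × 1/2 × 3/8 = 3/64.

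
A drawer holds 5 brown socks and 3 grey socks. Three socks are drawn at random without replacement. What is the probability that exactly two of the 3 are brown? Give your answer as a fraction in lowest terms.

One ordering (brown drawn first) has probability 5/8 × 4/7 × 3/6 = 60/336 = 5/28.
There are C(3,2) = 3 such orderings, each equally likely, so P = 3 × 5/28 = 15/28.

15/28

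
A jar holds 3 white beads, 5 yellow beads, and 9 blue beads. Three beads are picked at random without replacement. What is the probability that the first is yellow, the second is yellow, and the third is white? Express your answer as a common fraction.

Chain rule:
P = 5/17 × 4/16 × 3/15 = 60/4080 = 1/68.

1/68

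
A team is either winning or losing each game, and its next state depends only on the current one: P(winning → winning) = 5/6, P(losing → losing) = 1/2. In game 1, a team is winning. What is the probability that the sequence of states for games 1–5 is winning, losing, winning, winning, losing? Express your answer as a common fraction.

5/432

Game 1 is given. For each transition, use the conditional probability from the current state:
P(losing | winning) = 1/6; P(winning | losing) = 1/2; P(winning | winning) = 5/6; P(losing | winning) = 1/6.
P = 1/6 × 1/2 × 5/6 × 1/6 = 5/432.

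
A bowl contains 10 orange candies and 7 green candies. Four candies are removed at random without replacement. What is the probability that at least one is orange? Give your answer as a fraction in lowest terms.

P(no orange) = 7/17 × 6/16 × 5/15 × 4/14 = 840/57120 = 1/68.
P(at least one) = 1 − 1/68 = 67/68.

67/68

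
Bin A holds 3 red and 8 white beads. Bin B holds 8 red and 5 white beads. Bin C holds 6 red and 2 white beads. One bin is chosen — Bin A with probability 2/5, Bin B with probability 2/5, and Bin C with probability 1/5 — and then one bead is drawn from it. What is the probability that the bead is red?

From Bin A: P(red) = 3/11.
From Bin B: P(red) = 8/13.
From Bin C: P(red) = 6/8.
Total probability = (2/5)(3/11) + (2/5)(8/13) + (1/5)(6/8) = 289/572.

289/572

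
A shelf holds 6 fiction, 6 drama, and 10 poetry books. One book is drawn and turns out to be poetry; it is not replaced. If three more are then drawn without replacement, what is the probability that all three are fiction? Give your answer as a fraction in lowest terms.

After the first draw, 6 of the remaining 21 books are fiction.
P = 6/21 × 5/20 × 4/19 = 120/7980 = 2/133.

2/133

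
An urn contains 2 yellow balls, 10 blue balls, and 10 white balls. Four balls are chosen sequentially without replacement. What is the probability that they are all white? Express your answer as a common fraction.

P = 10/22 × 9/21 × 8/20 × 7/19 = 5040/175560 = 6/209.

6/209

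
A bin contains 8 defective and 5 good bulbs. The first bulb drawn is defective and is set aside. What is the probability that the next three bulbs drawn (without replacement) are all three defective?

With the first bulb removed, 7 defective remain out of 12.
P = 7/12 × 6/11 × 5/10 = 210/1320 = 7/44.

7/44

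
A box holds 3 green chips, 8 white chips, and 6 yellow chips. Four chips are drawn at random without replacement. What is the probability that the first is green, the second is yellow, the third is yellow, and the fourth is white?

3/238

Multiply the probability of each draw given the previous ones:
P = 3/17 × 6/16 × 5/15 × 8/14 = 720/57120 = 3/238.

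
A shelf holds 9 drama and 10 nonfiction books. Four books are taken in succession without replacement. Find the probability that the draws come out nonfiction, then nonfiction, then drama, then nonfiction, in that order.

Each draw changes the counts, so multiply the conditional probabilities along the sequence:
P = 10/19 × 9/18 × 9/17 × 8/16 = 6480/93024 = 45/646.

45/646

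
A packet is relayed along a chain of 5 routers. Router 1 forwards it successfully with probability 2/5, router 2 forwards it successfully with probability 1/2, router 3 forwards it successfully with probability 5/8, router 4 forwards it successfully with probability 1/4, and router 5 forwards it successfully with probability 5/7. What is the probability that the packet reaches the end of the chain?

The events are sequential, so multiply the conditional probabilities:
P = 2/5 × 1/2 × 5/8 × 1/4 × 5/7 = 50/2240 = 5/224.

5/224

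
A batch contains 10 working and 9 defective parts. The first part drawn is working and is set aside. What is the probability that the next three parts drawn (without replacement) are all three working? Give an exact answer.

7/68

After the first draw, 9 of the remaining 18 parts are working.
P = 9/18 × 8/17 × 7/16 = 504/4896 = 7/68.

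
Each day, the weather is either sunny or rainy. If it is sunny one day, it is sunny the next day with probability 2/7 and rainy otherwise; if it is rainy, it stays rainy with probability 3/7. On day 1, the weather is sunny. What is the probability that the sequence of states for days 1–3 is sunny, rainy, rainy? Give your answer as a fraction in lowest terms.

Day 1 is given. For each transition, use the conditional probability from the current state:
P(rainy | sunny) = 5/7; P(rainy | rainy) = 3/7.
P = 5/7 × 3/7 = 15/49.

15/49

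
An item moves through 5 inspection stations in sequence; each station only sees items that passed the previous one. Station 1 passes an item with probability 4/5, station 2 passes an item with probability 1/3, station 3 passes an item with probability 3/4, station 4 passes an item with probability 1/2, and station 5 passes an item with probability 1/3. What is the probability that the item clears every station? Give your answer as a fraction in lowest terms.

1/30

Multiplying along the chain,
P = 4/5 × 1/3 × 3/4 × 1/2 × 1/3 = 12/360 = 1/30.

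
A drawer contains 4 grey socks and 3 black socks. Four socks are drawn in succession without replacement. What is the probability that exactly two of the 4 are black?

One ordering (black drawn first) has probability 3/7 × 2/6 × 4/5 × 3/4 = 72/840 = 3/35.
There are C(4,2) = 6 such orderings, each equally likely, so P = 6 × 3/35 = 18/35.

18/35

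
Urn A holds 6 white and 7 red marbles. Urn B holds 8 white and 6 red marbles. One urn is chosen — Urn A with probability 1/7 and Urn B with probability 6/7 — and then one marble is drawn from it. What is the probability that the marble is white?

From Urn A: P(white) = 6/13.
From Urn B: P(white) = 8/14.
Total probability = (1/7)(6/13) + (6/7)(8/14) = 354/637.

354/637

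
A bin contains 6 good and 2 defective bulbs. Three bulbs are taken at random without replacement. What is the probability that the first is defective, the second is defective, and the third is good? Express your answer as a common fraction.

Each draw changes the counts, so multiply the conditional probabilities along the sequence:
P = 2/8 × 1/7 × 6/6 = 12/336 = 1/28.

1/28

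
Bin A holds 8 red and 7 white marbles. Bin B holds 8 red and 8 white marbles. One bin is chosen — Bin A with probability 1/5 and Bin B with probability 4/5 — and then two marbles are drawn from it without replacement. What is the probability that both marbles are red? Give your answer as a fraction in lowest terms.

6/25

From Bin A: P(both red) = (8/15)(7/14) = 4/15.
From Bin B: P(both red) = (8/16)(7/15) = 7/30.
Total probability = (1/5)(4/15) + (4/5)(7/30) = 6/25.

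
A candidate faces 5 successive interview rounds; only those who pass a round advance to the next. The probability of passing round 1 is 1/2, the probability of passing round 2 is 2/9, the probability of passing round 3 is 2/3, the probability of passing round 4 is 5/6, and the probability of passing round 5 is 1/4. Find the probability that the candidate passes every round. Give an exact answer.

Each stage is reached only if all earlier stages succeed, so
P = 1/2 × 2/9 × 2/3 × 5/6 × 1/4 = 20/1296 = 5/324.

5/324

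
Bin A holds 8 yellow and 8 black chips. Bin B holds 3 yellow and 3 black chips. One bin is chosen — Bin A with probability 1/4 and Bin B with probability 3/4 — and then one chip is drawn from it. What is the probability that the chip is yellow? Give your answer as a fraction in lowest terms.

From Bin A: P(yellow) = 8/16.
From Bin B: P(yellow) = 3/6.
Total probability = (1/4)(8/16) + (3/4)(3/6) = 1/2.

1/2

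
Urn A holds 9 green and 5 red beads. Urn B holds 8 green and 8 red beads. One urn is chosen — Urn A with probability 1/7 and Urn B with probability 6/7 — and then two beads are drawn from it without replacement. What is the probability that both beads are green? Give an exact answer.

817/3185

From Urn A: P(both green) = (9/14)(8/13) = 36/91.
From Urn B: P(both green) = (8/16)(7/15) = 7/30.
Total probability = (1/7)(36/91) + (6/7)(7/30) = 817/3185.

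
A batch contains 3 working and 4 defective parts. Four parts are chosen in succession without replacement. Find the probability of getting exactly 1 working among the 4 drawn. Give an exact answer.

One ordering (working drawn first) has probability 3/7 × 4/6 × 3/5 × 2/4 = 72/840 = 3/35.
There are C(4,1) = 4 such orderings, each equally likely, so P = 4 × 3/35 = 12/35.

12/35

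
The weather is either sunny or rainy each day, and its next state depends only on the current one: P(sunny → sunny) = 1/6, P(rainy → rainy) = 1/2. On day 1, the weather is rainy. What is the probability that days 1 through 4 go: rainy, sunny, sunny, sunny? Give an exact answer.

1/72

Day 1 is given. For each transition, use the conditional probability from the current state:
P(sunny | rainy) = 1/2; P(sunny | sunny) = 1/6; P(sunny | sunny) = 1/6.
P = 1/2 × 1/6 × 1/6 = 1/72.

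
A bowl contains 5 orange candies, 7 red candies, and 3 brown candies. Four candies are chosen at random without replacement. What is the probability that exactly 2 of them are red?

28/65

One ordering (red drawn first) has probability 7/15 × 6/14 × 8/13 × 7/12 = 2352/32760 = 14/195.
There are C(4,2) = 6 such orderings, each equally likely, so P = 6 × 14/195 = 28/65.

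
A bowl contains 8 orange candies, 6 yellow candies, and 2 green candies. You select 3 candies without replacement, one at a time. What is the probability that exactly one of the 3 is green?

13/40

One ordering (green drawn first) has probability 2/16 × 14/15 × 13/14 = 364/3360 = 13/120.
There are C(3,1) = 3 such orderings, each equally likely, so P = 3 × 13/120 = 13/40.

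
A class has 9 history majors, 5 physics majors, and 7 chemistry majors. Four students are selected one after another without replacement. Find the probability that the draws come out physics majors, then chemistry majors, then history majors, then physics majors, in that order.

Multiply the probability of each draw given the previous ones:
P = 5/21 × 7/20 × 9/19 × 4/18 = 1260/143640 = 1/114.

1/114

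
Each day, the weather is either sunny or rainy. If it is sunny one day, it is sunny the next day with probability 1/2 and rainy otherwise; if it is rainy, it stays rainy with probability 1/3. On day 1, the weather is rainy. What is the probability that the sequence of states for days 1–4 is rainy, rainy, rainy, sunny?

Day 1 is given. For each transition, use the conditional probability from the current state:
P(rainy | rainy) = 1/3; P(rainy | rainy) = 1/3; P(sunny | rainy) = 2/3.
P = 1/3 × 1/3 × 2/3 = 2/27.

2/27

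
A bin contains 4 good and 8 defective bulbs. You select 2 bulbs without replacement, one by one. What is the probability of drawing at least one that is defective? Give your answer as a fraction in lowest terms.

10/11

P(no defective) = 4/12 × 3/11 = 12/132 = 1/11.
P(at least one) = 1 − 1/11 = 10/11.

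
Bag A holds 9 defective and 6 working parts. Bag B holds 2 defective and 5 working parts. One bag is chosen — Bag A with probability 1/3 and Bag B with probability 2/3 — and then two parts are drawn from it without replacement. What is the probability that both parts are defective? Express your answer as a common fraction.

From Bag A: P(both defective) = (9/15)(8/14) = 12/35.
From Bag B: P(both defective) = (2/7)(1/6) = 1/21.
Total probability = (1/3)(12/35) + (2/3)(1/21) = 46/315.

46/315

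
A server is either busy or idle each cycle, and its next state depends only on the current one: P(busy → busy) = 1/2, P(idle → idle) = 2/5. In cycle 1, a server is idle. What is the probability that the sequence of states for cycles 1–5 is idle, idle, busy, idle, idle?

Cycle 1 is given. For each transition, use the conditional probability from the current state:
P(idle | idle) = 2/5; P(busy | idle) = 3/5; P(idle | busy) = 1/2; P(idle | idle) = 2/5.
P = 2/5 × 3/5 × 1/2 × 2/5 = 12/250 = 6/125.

6/125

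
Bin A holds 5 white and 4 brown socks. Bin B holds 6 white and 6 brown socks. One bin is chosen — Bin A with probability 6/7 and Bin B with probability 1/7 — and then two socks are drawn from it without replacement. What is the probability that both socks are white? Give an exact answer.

From Bin A: P(both white) = (5/9)(4/8) = 5/18.
From Bin B: P(both white) = (6/12)(5/11) = 5/22.
Total probability = (6/7)(5/18) + (1/7)(5/22) = 125/462.

125/462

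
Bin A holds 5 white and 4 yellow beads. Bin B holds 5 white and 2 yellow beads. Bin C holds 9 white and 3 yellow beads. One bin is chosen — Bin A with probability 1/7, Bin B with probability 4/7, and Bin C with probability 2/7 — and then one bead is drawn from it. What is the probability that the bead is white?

619/882

From Bin A: P(white) = 5/9.
From Bin B: P(white) = 5/7.
From Bin C: P(white) = 9/12.
Total probability = (1/7)(5/9) + (4/7)(5/7) + (2/7)(9/12) = 619/882.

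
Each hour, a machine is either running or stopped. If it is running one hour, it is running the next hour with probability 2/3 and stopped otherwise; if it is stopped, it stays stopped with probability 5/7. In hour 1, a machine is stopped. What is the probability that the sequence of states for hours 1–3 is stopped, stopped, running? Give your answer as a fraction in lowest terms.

10/49

Hour 1 is given. For each transition, use the conditional probability from the current state:
P(stopped | stopped) = 5/7; P(running | stopped) = 2/7.
P = 5/7 × 2/7 = 10/49.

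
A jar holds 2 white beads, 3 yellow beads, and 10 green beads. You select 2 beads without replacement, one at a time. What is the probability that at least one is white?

9/35

P(no white) = 13/15 × 12/14 = 156/210 = 26/35.
P(at least one) = 1 − 26/35 = 9/35.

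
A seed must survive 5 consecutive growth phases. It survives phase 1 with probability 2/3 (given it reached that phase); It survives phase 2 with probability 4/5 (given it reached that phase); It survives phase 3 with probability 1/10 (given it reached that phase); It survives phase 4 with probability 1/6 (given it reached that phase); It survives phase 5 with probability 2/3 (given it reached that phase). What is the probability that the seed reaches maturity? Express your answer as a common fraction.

Multiplying along the chain,
P = 2/3 × 4/5 × 1/10 × 1/6 × 2/3 = 16/2700 = 4/675.

4/675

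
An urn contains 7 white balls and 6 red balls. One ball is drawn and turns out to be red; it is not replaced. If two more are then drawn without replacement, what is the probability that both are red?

With the first ball removed, 5 red remain out of 12.
P = 5/12 × 4/11 = 20/132 = 5/33.

5/33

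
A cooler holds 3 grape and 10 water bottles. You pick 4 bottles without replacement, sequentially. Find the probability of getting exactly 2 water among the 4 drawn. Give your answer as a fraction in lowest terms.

One ordering (water drawn first) has probability 10/13 × 9/12 × 3/11 × 2/10 = 540/17160 = 9/286.
There are C(4,2) = 6 such orderings, each equally likely, so P = 6 × 9/286 = 27/143.

27/143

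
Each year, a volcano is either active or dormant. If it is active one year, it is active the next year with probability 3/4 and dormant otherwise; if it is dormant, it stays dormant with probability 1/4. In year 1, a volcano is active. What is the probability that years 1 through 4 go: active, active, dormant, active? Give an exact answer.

Year 1 is given. For each transition, use the conditional probability from the current state:
P(active | active) = 3/4; P(dormant | active) = 1/4; P(active | dormant) = 3/4.
P = 3/4 × 1/4 × 3/4 = 9/64.

9/64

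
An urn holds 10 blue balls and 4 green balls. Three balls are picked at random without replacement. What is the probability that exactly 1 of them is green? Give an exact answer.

45/91

One ordering (green drawn first) has probability 4/14 × 10/13 × 9/12 = 360/2184 = 15/91.
There are C(3,1) = 3 such orderings, each equally likely, so P = 3 × 15/91 = 45/91.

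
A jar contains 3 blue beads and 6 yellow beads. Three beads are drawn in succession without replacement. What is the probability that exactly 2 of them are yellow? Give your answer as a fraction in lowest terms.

One ordering (yellow drawn first) has probability 6/9 × 5/8 × 3/7 = 90/504 = 5/28.
There are C(3,2) = 3 such orderings, each equally likely, so P = 3 × 5/28 = 15/28.

15/28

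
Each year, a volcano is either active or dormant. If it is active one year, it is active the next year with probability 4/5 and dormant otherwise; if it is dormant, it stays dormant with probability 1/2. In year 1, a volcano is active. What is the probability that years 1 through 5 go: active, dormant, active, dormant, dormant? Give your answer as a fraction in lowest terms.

1/100

Year 1 is given. For each transition, use the conditional probability from the current state:
P(dormant | active) = 1/5; P(active | dormant) = 1/2; P(dormant | active) = 1/5; P(dormant | dormant) = 1/2.
P = 1/5 × 1/2 × 1/5 × 1/2 = 1/100.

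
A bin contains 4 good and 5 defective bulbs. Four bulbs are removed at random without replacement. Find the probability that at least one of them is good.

121/126

P(no good) = 5/9 × 4/8 × 3/7 × 2/6 = 120/3024 = 5/126.
P(at least one) = 1 − 5/126 = 121/126.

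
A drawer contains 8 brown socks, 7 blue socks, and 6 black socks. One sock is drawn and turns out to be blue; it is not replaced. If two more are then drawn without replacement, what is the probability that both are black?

3/38

With the first sock removed, 6 black remain out of 20.
P = 6/20 × 5/19 = 30/380 = 3/38.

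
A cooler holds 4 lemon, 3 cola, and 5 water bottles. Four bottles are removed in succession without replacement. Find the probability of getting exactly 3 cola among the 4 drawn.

1/55

One ordering (cola drawn first) has probability 3/12 × 2/11 × 1/10 × 9/9 = 54/11880 = 1/220.
There are C(4,3) = 4 such orderings, each equally likely, so P = 4 × 1/220 = 1/55.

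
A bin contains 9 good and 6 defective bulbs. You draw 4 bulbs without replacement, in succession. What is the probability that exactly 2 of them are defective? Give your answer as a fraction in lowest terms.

36/91

One ordering (defective drawn first) has probability 6/15 × 5/14 × 9/13 × 8/12 = 2160/32760 = 6/91.
There are C(4,2) = 6 such orderings, each equally likely, so P = 6 × 6/91 = 36/91.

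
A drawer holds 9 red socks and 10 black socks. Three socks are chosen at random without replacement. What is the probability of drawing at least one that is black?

295/323

P(no black) = 9/19 × 8/18 × 7/17 = 504/5814 = 28/323.
P(at least one) = 1 − 28/323 = 295/323.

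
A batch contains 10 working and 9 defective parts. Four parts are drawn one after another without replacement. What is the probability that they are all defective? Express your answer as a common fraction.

P = 9/19 × 8/18 × 7/17 × 6/16 = 3024/93024 = 21/646.

21/646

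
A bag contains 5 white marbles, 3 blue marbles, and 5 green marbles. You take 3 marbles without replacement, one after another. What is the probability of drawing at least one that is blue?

P(no blue) = 10/13 × 9/12 × 8/11 = 720/1716 = 60/143.
P(at least one) = 1 − 60/143 = 83/143.

83/143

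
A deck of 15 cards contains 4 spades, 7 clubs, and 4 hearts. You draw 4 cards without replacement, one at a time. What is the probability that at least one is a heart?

69/91

P(no hearts) = 11/15 × 10/14 × 9/13 × 8/12 = 7920/32760 = 22/91.
P(at least one) = 1 − 22/91 = 69/91.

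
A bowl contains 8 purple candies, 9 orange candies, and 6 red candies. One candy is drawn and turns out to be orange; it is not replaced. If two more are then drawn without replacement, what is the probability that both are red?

5/77

With the first candy removed, 6 red remain out of 22.
P = 6/22 × 5/21 = 30/462 = 5/77.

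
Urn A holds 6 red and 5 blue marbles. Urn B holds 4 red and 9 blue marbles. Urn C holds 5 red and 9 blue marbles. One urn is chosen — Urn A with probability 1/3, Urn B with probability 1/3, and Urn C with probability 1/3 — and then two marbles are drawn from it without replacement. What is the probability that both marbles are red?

From Urn A: P(both red) = (6/11)(5/10) = 3/11.
From Urn B: P(both red) = (4/13)(3/12) = 1/13.
From Urn C: P(both red) = (5/14)(4/13) = 10/91.
Total probability = (1/3)(3/11) + (1/3)(1/13) + (1/3)(10/91) = 460/3003.

460/3003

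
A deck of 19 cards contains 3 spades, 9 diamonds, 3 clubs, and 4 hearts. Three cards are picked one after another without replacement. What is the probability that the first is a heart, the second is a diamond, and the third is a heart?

Chain rule:
P = 4/19 × 9/18 × 3/17 = 108/5814 = 6/323.

6/323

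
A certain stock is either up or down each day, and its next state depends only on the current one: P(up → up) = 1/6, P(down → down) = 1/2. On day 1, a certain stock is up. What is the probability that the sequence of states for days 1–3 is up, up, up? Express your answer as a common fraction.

1/36

Day 1 is given. For each transition, use the conditional probability from the current state:
P(up | up) = 1/6; P(up | up) = 1/6.
P = 1/6 × 1/6 = 1/36.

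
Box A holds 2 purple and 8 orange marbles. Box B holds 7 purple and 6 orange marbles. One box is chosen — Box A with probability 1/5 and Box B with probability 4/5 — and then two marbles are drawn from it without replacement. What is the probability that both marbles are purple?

643/2925

From Box A: P(both purple) = (2/10)(1/9) = 1/45.
From Box B: P(both purple) = (7/13)(6/12) = 7/26.
Total probability = (1/5)(1/45) + (4/5)(7/26) = 643/2925.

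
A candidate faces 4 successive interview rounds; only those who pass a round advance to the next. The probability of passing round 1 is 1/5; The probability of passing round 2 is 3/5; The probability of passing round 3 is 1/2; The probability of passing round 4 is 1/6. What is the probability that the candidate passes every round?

The events are sequential, so multiply the conditional probabilities:
P = 1/5 × 3/5 × 1/2 × 1/6 = 3/300 = 1/100.

1/100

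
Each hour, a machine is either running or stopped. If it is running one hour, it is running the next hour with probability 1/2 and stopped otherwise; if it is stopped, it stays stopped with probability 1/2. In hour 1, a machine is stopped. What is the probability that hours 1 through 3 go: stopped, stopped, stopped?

Hour 1 is given. For each transition, use the conditional probability from the current state:
P(stopped | stopped) = 1/2; P(stopped | stopped) = 1/2.
P = 1/2 × 1/2 = 1/4.

1/4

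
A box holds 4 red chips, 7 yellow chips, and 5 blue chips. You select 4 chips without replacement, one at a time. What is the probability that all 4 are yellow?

1/52

P(every draw is yellow) = 7/16 × 6/15 × 5/14 × 4/13 = 840/43680 = 1/52.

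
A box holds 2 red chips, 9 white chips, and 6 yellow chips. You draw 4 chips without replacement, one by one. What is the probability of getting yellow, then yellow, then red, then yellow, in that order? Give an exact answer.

1/238

Chain rule:
P = 6/17 × 5/16 × 2/15 × 4/14 = 240/57120 = 1/238.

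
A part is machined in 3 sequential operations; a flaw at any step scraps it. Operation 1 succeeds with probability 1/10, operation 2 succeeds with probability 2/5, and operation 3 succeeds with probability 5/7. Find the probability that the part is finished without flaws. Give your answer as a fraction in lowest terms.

Each stage is reached only if all earlier stages succeed, so
P = 1/10 × 2/5 × 5/7 = 10/350 = 1/35.

1/35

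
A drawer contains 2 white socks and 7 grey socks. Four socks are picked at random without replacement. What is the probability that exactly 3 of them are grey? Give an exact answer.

5/9

One ordering (grey drawn first) has probability 7/9 × 6/8 × 5/7 × 2/6 = 420/3024 = 5/36.
There are C(4,3) = 4 such orderings, each equally likely, so P = 4 × 5/36 = 5/9.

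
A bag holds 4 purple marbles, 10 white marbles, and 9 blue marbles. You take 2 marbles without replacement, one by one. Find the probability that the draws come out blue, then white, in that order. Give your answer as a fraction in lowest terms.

45/253

Multiply the probability of each draw given the previous ones:
P = 9/23 × 10/22 = 90/506 = 45/253.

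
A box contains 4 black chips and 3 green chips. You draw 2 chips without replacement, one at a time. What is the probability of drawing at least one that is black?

6/7

P(no black) = 3/7 × 2/6 = 6/42 = 1/7.
P(at least one) = 1 − 1/7 = 6/7.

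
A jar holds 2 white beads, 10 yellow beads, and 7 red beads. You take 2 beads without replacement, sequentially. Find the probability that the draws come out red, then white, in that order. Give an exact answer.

Chain rule:
P = 7/19 × 2/18 = 14/342 = 7/171.

7/171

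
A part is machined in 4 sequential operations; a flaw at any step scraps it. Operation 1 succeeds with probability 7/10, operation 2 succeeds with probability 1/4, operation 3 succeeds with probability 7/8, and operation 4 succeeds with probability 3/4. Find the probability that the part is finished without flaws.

147/1280

Each stage is reached only if all earlier stages succeed, so
P = 7/10 × 1/4 × 7/8 × 3/4 = 147/1280.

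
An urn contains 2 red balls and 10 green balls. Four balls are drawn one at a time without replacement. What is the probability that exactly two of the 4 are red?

One ordering (red drawn first) has probability 2/12 × 1/11 × 10/10 × 9/9 = 180/11880 = 1/66.
There are C(4,2) = 6 such orderings, each equally likely, so P = 6 × 1/66 = 1/11.

1/11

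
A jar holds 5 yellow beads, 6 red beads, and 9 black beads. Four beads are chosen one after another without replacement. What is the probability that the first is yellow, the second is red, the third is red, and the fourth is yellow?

Multiply the probability of each draw given the previous ones:
P = 5/20 × 6/19 × 5/18 × 4/17 = 600/116280 = 5/969.

5/969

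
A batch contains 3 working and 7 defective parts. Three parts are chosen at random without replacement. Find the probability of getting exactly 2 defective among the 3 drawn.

One ordering (defective drawn first) has probability 7/10 × 6/9 × 3/8 = 126/720 = 7/40.
There are C(3,2) = 3 such orderings, each equally likely, so P = 3 × 7/40 = 21/40.

21/40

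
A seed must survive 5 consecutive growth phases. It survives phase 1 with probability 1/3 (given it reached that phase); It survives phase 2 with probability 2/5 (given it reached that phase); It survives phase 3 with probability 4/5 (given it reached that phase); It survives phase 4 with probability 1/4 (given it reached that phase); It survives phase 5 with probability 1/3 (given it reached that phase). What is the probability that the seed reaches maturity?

2/225

The events are sequential, so multiply the conditional probabilities:
P = 1/3 × 2/5 × 4/5 × 1/4 × 1/3 = 8/900 = 2/225.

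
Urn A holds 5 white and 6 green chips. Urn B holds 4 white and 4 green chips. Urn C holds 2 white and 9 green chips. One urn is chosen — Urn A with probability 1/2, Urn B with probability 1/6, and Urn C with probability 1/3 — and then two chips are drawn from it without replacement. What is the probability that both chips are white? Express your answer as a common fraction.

613/4620

From Urn A: P(both white) = (5/11)(4/10) = 2/11.
From Urn B: P(both white) = (4/8)(3/7) = 3/14.
From Urn C: P(both white) = (2/11)(1/10) = 1/55.
Total probability = (1/2)(2/11) + (1/6)(3/14) + (1/3)(1/55) = 613/4620.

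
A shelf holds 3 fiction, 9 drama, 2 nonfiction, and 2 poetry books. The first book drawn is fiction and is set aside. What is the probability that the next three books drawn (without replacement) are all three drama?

12/65

With the first book removed, 9 drama remain out of 15.
P = 9/15 × 8/14 × 7/13 = 504/2730 = 12/65.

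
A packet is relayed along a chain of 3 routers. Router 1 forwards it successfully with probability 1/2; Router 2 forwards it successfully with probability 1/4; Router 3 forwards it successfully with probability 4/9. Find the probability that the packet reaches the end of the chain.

Multiplying along the chain,
P = 1/2 × 1/4 × 4/9 = 4/72 = 1/18.

1/18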